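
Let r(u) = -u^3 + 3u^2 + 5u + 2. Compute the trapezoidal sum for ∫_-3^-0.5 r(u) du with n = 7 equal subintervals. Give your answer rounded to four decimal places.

30.6728

Δu = (-0.5 − (-3))/7 = 5/14.
r(-3) = 41, r(-37/14) = 77379/2744, r(-16/7) = 6238/343, r(-27/14) = 29329/2744, r(-11/7) = 1863/343, r(-17/14) = 5879/2744, r(-6/7) = 188/343, r(-0.5) = 0.375.
T_7 = (Δu/2)·[r(u_0) + 2r(u_1) + ... + 2r(u_{6}) + r(u_7)].
Sum ≈ 30.6728.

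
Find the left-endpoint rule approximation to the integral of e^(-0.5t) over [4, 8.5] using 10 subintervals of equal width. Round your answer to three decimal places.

Δt = (8.5 − 4)/10 = 0.45.
Left endpoints: 4, 4.45, 4.9, 5.35, 5.8, 6.25, 6.7, 7.15, 7.6, 8.05.
f(4) ≈ 0.135, f(4.45) ≈ 0.108, f(4.9) ≈ 0.086, f(5.35) ≈ 0.069, f(5.8) ≈ 0.055, f(6.25) ≈ 0.044, f(6.7) ≈ 0.035, f(7.15) ≈ 0.028, f(7.6) ≈ 0.022, f(8.05) ≈ 0.018.
Sum = Δt · [f(4) + f(4.45) + f(4.9) + ...].
Sum ≈ 0.270.

0.270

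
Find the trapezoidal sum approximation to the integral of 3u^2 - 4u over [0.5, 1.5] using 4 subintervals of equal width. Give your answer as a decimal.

-0.71875

Δu = (1.5 − 0.5)/4 = 0.25.
f(0.5) = -1.25, f(0.75) = -1.3125, f(1) = -1, f(1.25) = -0.3125, f(1.5) = 0.75.
T_4 = (Δu/2)·[f(u_0) + 2f(u_1) + 2f(u_2) + 2f(u_3) + f(u_4)].
Sum = -0.71875.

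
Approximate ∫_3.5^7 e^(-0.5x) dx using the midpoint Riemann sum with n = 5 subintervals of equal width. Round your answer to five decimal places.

Δx = (7 − 3.5)/5 = 0.7.
Midpoints: 3.85, 4.55, 5.25, 5.95, 6.65.
f(3.85) ≈ 0.14588, f(4.55) ≈ 0.10280, f(5.25) ≈ 0.07244, f(5.95) ≈ 0.05105, f(6.65) ≈ 0.03597.
Sum = Δx · [f(3.85) + f(4.55) + f(5.25) + f(5.95) + f(6.65)].
Sum ≈ 0.28569.

0.28569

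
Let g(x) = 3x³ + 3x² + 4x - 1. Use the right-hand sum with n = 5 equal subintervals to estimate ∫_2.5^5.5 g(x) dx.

1020.645

Δx = (5.5 − 2.5)/5 = 0.6.
Right endpoints: 3.1, 3.7, 4.3, 4.9, 5.5.
g(3.1) = 129.603, g(3.7) = 206.829, g(4.3) = 310.191, g(4.9) = 443.577, g(5.5) = 610.875.
Sum = Δx · [g(3.1) + g(3.7) + g(4.3) + g(4.9) + g(5.5)].
Sum = 1020.645.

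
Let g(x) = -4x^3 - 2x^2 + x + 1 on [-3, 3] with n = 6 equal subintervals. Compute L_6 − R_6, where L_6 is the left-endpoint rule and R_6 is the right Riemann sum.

L_6 = 73.
R_6 = -137.
L_6 − R_6 = 210.

210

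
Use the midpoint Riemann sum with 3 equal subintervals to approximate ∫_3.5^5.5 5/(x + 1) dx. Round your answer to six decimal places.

1.836256

Δx = (5.5 − 3.5)/3 = 2/3.
Midpoints: 23/6, 4.5, 31/6.
f(23/6) = 30/29, f(4.5) = 10/11, f(31/6) = 30/37.
Sum = Δx · [f(23/6) + f(4.5) + f(31/6)].
Sum ≈ 1.836256.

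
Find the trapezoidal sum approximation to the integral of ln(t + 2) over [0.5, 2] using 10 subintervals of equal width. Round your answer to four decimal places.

1.7542

Δt = (2 − 0.5)/10 = 0.15.
f(0.5) ≈ 0.9163, f(0.65) ≈ 0.9746, f(0.8) ≈ 1.0296, f(0.95) ≈ 1.0818, f(1.1) ≈ 1.1314, f(1.25) ≈ 1.1787, f(1.4) ≈ 1.2238, f(1.55) ≈ 1.2669, f(1.7) ≈ 1.3083, f(1.85) ≈ 1.3481, f(2) ≈ 1.3863.
T_10 = (Δt/2)·[f(t_0) + 2f(t_1) + ... + 2f(t_{9}) + f(t_10)].
Sum ≈ 1.7542.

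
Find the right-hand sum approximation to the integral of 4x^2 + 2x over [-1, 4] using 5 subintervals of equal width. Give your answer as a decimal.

140

Δx = (4 − (-1))/5 = 1.
Right endpoints: 0, 1, 2, 3, 4.
f(0) = 0, f(1) = 6, f(2) = 20, f(3) = 42, f(4) = 72.
Sum = Δx · [f(0) + f(1) + f(2) + f(3) + f(4)].
Sum = 140.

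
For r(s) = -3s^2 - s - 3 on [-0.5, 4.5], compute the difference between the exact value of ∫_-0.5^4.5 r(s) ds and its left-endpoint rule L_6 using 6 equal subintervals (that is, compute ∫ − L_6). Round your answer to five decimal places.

Exact integral: ∫_-0.5^4.5 r(s) ds = -116.25.
L_6 ≈ -90.9027778.
Error ≈ -116.25 − (-90.9027778) ≈ -25.34722.

-25.34722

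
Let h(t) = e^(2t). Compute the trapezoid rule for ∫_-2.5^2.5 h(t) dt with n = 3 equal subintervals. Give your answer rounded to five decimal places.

132.82219

Δt = (2.5 − (-2.5))/3 = 5/3.
h(-2.5) ≈ 0.00674, h(-5/6) ≈ 0.18888, h(5/6) ≈ 5.29449, h(2.5) ≈ 148.41316.
T_3 = (Δt/2)·[h(t_0) + 2h(t_1) + 2h(t_2) + h(t_3)].
Sum ≈ 132.82219.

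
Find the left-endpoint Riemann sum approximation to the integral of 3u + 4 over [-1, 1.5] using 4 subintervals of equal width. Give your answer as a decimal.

Δu = (1.5 − (-1))/4 = 0.625.
Left endpoints: -1, -0.375, 0.25, 0.875.
f(-1) = 1, f(-0.375) = 2.875, f(0.25) = 4.75, f(0.875) = 6.625.
Sum = Δu · [f(-1) + f(-0.375) + f(0.25) + f(0.875)].
Sum = 9.53125.

9.53125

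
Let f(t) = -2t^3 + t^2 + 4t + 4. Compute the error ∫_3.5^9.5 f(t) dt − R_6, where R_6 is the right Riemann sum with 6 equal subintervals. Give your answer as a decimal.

Exact integral: ∫_3.5^9.5 f(t) dt = -3546.
R_6 = -4347.5.
Error = -3546 − (-4347.5) = 801.5.

801.5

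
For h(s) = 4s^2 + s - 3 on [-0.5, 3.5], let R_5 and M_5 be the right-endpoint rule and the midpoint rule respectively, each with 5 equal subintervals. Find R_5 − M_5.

R_5 = 73.84.
M_5 = 50.48.
R_5 − M_5 = 23.36.

23.36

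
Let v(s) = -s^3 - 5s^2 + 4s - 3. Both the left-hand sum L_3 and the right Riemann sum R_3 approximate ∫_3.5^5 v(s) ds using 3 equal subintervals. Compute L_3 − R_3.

L_3 = -200.75.
R_3 = -270.6875.
L_3 − R_3 = 69.9375.

69.9375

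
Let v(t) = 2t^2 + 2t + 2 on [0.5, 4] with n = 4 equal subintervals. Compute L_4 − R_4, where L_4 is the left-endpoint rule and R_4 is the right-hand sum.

L_4 = 49.3828125.
R_4 = 83.0703125.
L_4 − R_4 = -33.6875.

-33.6875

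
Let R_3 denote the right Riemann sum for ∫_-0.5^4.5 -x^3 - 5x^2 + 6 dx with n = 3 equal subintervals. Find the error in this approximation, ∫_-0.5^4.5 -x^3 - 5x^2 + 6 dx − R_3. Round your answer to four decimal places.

Exact integral: ∫_-0.5^4.5 f(x) dx ≈ -224.583333.
R_3 ≈ -409.421296.
Error ≈ -224.583333 − (-409.421296) ≈ 184.8380.

184.8380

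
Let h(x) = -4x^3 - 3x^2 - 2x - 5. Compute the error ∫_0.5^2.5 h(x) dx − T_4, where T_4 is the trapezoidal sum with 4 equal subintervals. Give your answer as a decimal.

Exact integral: ∫_0.5^2.5 h(x) dx = -70.5.
T_4 = -72.25.
Error = -70.5 − (-72.25) = 1.75.

1.75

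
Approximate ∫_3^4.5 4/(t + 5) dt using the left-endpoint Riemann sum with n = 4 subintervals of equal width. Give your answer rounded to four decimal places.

0.7024

Δt = (4.5 − 3)/4 = 0.375.
Left endpoints: 3, 3.375, 3.75, 4.125.
f(3) = 0.5, f(3.375) = 32/67, f(3.75) = 16/35, f(4.125) = 32/73.
Sum = Δt · [f(3) + f(3.375) + f(3.75) + f(4.125)].
Sum ≈ 0.7024.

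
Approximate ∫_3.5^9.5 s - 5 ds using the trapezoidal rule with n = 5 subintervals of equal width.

Δs = (9.5 − 3.5)/5 = 1.2.
f(3.5) = -1.5, f(4.7) = -0.3, f(5.9) = 0.9, f(7.1) = 2.1, f(8.3) = 3.3, f(9.5) = 4.5.
T_5 = (Δs/2)·[f(s_0) + 2f(s_1) + ... + 2f(s_{4}) + f(s_5)].
Sum = 9.

9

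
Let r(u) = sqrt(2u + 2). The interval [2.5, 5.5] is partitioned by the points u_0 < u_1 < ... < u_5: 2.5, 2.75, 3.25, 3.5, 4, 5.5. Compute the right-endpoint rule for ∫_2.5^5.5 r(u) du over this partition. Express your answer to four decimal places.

Subinterval widths: 0.25, 0.5, 0.25, 0.5, 1.5.
Right endpoints: 2.75, 3.25, 3.5, 4, 5.5.
r(2.75) ≈ 2.7386, r(3.25) ≈ 2.9155, r(3.5) ≈ 3.0000, r(4) ≈ 3.1623, r(5.5) ≈ 3.6056.
Sum = Σ Δu_i · r(u_i).
Sum ≈ 9.8819.

9.8819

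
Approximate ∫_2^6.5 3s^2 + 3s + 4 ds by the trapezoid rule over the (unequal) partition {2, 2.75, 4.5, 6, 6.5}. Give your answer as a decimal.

346.640625

Subinterval widths: 0.75, 1.75, 1.5, 0.5.
f(2) = 22, f(2.75) = 34.9375, f(4.5) = 78.25, f(6) = 130, f(6.5) = 150.25.
On each subinterval the trapezoid contributes (Δs_i/2)·[f(s_{i-1}) + f(s_i)].
Sum = 346.640625.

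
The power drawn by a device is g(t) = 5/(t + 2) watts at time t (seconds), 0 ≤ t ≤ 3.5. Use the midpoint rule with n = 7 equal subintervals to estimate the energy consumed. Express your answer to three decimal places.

Δt = (3.5 − 0)/7 = 0.5.
Midpoints: 0.25, 0.75, 1.25, 1.75, 2.25, 2.75, 3.25.
g(0.25) = 20/9, g(0.75) = 20/11, g(1.25) = 20/13, g(1.75) = 4/3, g(2.25) = 20/17, g(2.75) = 20/19, g(3.25) = 20/21.
Sum = Δt · [g(0.25) + g(0.75) + g(1.25) + ...].
Sum ≈ 5.047.

5.047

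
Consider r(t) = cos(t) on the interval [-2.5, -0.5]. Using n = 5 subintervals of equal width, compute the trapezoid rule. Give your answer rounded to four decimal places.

0.1175

Δt = (-0.5 − (-2.5))/5 = 0.4.
r(-2.5) ≈ -0.8011, r(-2.1) ≈ -0.5048, r(-1.7) ≈ -0.1288, r(-1.3) ≈ 0.2675, r(-0.9) ≈ 0.6216, r(-0.5) ≈ 0.8776.
T_5 = (Δt/2)·[r(t_0) + 2r(t_1) + ... + 2r(t_{4}) + r(t_5)].
Sum ≈ 0.1175.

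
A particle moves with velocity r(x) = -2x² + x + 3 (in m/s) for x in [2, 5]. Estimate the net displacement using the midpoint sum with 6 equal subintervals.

-58.375

Δx = (5 − 2)/6 = 0.5.
Midpoints: 2.25, 2.75, 3.25, 3.75, 4.25, 4.75.
r(2.25) = -4.875, r(2.75) = -9.375, r(3.25) = -14.875, r(3.75) = -21.375, r(4.25) = -28.875, r(4.75) = -37.375.
Sum = Δx · [r(2.25) + r(2.75) + r(3.25) + ...].
Sum = -58.375.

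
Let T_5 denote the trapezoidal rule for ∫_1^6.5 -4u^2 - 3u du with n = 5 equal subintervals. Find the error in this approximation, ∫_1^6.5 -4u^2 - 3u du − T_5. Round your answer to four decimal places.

Exact integral: ∫_1^6.5 f(u) du ≈ -426.708333.
T_5 = -431.145.
Error ≈ -426.708333 − (-431.145) ≈ 4.4367.

4.4367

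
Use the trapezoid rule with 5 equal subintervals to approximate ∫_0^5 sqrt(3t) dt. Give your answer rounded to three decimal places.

12.582

Δt = (5 − 0)/5 = 1.
f(0) ≈ 0.000, f(1) ≈ 1.732, f(2) ≈ 2.449, f(3) ≈ 3.000, f(4) ≈ 3.464, f(5) ≈ 3.873.
T_5 = (Δt/2)·[f(t_0) + 2f(t_1) + ... + 2f(t_{4}) + f(t_5)].
Sum ≈ 12.582.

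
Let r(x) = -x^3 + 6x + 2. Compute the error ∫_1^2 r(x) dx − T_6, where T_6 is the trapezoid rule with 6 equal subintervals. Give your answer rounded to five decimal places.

Exact integral: ∫_1^2 r(x) dx = 7.25.
T_6 ≈ 7.2291667.
Error ≈ 7.25 − 7.2291667 ≈ 0.02083.

0.02083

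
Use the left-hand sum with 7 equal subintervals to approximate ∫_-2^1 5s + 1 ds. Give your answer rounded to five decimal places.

Δs = (1 − (-2))/7 = 3/7.
Left endpoints: -2, -11/7, -8/7, -5/7, -2/7, 1/7, 4/7.
f(-2) = -9, f(-11/7) = -48/7, f(-8/7) = -33/7, f(-5/7) = -18/7, f(-2/7) = -3/7, f(1/7) = 12/7, f(4/7) = 27/7.
Sum = Δs · [f(-2) + f(-11/7) + f(-8/7) + ...].
Sum ≈ -7.71429.

-7.71429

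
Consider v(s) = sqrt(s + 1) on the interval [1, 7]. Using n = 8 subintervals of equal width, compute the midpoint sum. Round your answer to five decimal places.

13.20345

Δs = (7 − 1)/8 = 0.75.
Midpoints: 1.375, 2.125, 2.875, 3.625, 4.375, 5.125, 5.875, 6.625.
v(1.375) ≈ 1.54110, v(2.125) ≈ 1.76777, v(2.875) ≈ 1.96850, v(3.625) ≈ 2.15058, v(4.375) ≈ 2.31840, v(5.125) ≈ 2.47487, v(5.875) ≈ 2.62202, v(6.625) ≈ 2.76134.
Sum = Δs · [v(1.375) + v(2.125) + v(2.875) + ...].
Sum ≈ 13.20345.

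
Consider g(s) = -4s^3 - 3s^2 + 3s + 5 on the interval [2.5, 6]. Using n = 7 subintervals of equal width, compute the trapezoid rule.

Δs = (6 − 2.5)/7 = 0.5.
g(2.5) = -68.75, g(3) = -121, g(3.5) = -192.75, g(4) = -287, g(4.5) = -406.75, g(5) = -555, g(5.5) = -734.75, g(6) = -949.
T_7 = (Δs/2)·[g(s_0) + 2g(s_1) + ... + 2g(s_{6}) + g(s_7)].
Sum = -1403.0625.

-1403.0625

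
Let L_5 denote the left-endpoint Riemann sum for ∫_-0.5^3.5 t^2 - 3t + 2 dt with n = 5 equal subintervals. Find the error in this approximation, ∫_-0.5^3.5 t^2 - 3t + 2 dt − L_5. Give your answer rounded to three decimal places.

Exact integral: ∫_-0.5^3.5 f(t) dt ≈ 4.33333.
L_5 = 4.76.
Error ≈ 4.33333 − 4.76 ≈ -0.427.

-0.427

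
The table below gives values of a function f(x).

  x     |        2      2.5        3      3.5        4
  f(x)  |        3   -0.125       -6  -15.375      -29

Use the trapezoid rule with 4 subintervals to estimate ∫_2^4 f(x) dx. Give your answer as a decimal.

Δx = 0.5.
T_4 = (0.5/2)·[3 + 2·(-0.125) + 2·(-6) + 2·(-15.375) + (-29)] = -17.25.

-17.25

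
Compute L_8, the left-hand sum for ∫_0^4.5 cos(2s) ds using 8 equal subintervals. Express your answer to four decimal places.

Δs = (4.5 − 0)/8 = 0.5625.
Left endpoints: 0, 0.5625, 1.125, 1.6875, 2.25, 2.8125, 3.375, 3.9375.
f(0) ≈ 1.0000, f(0.5625) ≈ 0.4312, f(1.125) ≈ -0.6282, f(1.6875) ≈ -0.9729, f(2.25) ≈ -0.2108, f(2.8125) ≈ 0.7911, f(3.375) ≈ 0.8930, f(3.9375) ≈ -0.0210.
Sum = Δs · [f(0) + f(0.5625) + f(1.125) + ...].
Sum ≈ 0.7214.

0.7214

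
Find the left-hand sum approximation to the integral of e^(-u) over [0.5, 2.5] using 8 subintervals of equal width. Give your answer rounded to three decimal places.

Δu = (2.5 − 0.5)/8 = 0.25.
Left endpoints: 0.5, 0.75, 1, 1.25, 1.5, 1.75, 2, 2.25.
f(0.5) ≈ 0.607, f(0.75) ≈ 0.472, f(1) ≈ 0.368, f(1.25) ≈ 0.287, f(1.5) ≈ 0.223, f(1.75) ≈ 0.174, f(2) ≈ 0.135, f(2.25) ≈ 0.105.
Sum = Δu · [f(0.5) + f(0.75) + f(1) + ...].
Sum ≈ 0.593.

0.593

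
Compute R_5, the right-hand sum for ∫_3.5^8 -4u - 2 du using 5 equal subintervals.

Δu = (8 − 3.5)/5 = 0.9.
Right endpoints: 4.4, 5.3, 6.2, 7.1, 8.
f(4.4) = -19.6, f(5.3) = -23.2, f(6.2) = -26.8, f(7.1) = -30.4, f(8) = -34.
Sum = Δu · [f(4.4) + f(5.3) + f(6.2) + f(7.1) + f(8)].
Sum = -120.6.

-120.6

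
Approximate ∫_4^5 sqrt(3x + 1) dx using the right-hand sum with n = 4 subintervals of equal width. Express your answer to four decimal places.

3.8553

Δx = (5 − 4)/4 = 0.25.
Right endpoints: 4.25, 4.5, 4.75, 5.
f(4.25) ≈ 3.7081, f(4.5) ≈ 3.8079, f(4.75) ≈ 3.9051, f(5) ≈ 4.0000.
Sum = Δx · [f(4.25) + f(4.5) + f(4.75) + f(5)].
Sum ≈ 3.8553.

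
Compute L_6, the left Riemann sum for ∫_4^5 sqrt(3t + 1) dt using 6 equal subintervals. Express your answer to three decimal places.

Δt = (5 − 4)/6 = 1/6.
Left endpoints: 4, 25/6, 13/3, 4.5, 14/3, 29/6.
f(4) ≈ 3.606, f(25/6) ≈ 3.674, f(13/3) ≈ 3.742, f(4.5) ≈ 3.808, f(14/3) ≈ 3.873, f(29/6) ≈ 3.937.
Sum = Δt · [f(4) + f(25/6) + f(13/3) + ...].
Sum ≈ 3.773.

3.773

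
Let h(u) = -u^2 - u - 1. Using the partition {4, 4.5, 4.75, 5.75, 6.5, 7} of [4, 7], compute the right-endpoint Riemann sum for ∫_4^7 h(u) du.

-125.578125

Subinterval widths: 0.5, 0.25, 1, 0.75, 0.5.
Right endpoints: 4.5, 4.75, 5.75, 6.5, 7.
h(4.5) = -25.75, h(4.75) = -28.3125, h(5.75) = -39.8125, h(6.5) = -49.75, h(7) = -57.
Sum = Σ Δu_i · h(u_i).
Sum = -125.578125.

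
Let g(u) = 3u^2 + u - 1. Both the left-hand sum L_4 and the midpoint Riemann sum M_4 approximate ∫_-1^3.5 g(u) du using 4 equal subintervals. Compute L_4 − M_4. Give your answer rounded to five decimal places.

-17.24414

L_4 = 26.33203125.
M_4 ≈ 43.5761719.
L_4 − M_4 ≈ -17.24414.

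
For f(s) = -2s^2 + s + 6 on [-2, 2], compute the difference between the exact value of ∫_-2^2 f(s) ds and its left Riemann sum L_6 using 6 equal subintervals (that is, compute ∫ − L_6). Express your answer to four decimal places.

Exact integral: ∫_-2^2 f(s) ds ≈ 13.333333.
L_6 ≈ 11.407407.
Error ≈ 13.333333 − 11.407407 ≈ 1.9259.

1.9259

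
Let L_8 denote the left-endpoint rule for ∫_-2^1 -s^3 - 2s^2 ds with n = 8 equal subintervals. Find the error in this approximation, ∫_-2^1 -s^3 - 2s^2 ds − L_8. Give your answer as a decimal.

-0.52734375

Exact integral: ∫_-2^1 f(s) ds = -2.25.
L_8 = -1.72265625.
Error = -2.25 − (-1.72265625) = -0.52734375.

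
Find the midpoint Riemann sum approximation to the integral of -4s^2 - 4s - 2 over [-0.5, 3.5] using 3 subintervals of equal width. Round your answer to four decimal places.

Δs = (3.5 − (-0.5))/3 = 4/3.
Midpoints: 1/6, 1.5, 17/6.
f(1/6) = -25/9, f(1.5) = -17, f(17/6) = -409/9.
Sum = Δs · [f(1/6) + f(1.5) + f(17/6)].
Sum ≈ -86.9630.

-86.9630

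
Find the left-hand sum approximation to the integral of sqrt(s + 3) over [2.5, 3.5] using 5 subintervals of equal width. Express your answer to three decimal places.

2.428

Δs = (3.5 − 2.5)/5 = 0.2.
Left endpoints: 2.5, 2.7, 2.9, 3.1, 3.3.
f(2.5) ≈ 2.345, f(2.7) ≈ 2.387, f(2.9) ≈ 2.429, f(3.1) ≈ 2.470, f(3.3) ≈ 2.510.
Sum = Δs · [f(2.5) + f(2.7) + f(2.9) + f(3.1) + f(3.3)].
Sum ≈ 2.428.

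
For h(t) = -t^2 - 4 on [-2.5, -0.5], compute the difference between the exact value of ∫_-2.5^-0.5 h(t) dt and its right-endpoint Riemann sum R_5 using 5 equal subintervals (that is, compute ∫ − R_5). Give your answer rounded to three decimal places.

Exact integral: ∫_-2.5^-0.5 h(t) dt ≈ -13.16667.
R_5 = -12.02.
Error ≈ -13.16667 − (-12.02) ≈ -1.147.

-1.147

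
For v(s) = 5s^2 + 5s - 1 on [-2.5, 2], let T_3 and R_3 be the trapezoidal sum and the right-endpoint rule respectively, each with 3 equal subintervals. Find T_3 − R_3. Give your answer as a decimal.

T_3 = 37.6875.
R_3 = 46.125.
T_3 − R_3 = -8.4375.

-8.4375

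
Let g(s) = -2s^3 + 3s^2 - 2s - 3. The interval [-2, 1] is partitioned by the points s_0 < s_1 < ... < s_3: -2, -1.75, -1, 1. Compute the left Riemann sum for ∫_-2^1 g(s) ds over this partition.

30.5546875

Subinterval widths: 0.25, 0.75, 2.
Left endpoints: -2, -1.75, -1.
g(-2) = 29, g(-1.75) = 20.40625, g(-1) = 4.
Sum = Σ Δs_i · g(s_i).
Sum = 30.5546875.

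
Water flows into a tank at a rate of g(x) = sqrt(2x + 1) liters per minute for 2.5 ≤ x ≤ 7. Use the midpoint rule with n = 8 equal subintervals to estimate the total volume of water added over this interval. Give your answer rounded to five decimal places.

14.46791

Δx = (7 − 2.5)/8 = 0.5625.
Midpoints: 2.78125, 3.34375, 3.90625, 4.46875, 5.03125, 5.59375, 6.15625, 6.71875.
g(2.78125) ≈ 2.56174, g(3.34375) ≈ 2.77263, g(3.90625) ≈ 2.96859, g(4.46875) ≈ 3.15238, g(5.03125) ≈ 3.32603, g(5.59375) ≈ 3.49106, g(6.15625) ≈ 3.64863, g(6.71875) ≈ 3.79967.
Sum = Δx · [g(2.78125) + g(3.34375) + g(3.90625) + ...].
Sum ≈ 14.46791.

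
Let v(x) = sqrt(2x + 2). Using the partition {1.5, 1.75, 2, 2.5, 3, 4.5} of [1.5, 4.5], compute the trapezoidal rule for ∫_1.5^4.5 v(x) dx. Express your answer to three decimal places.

Subinterval widths: 0.25, 0.25, 0.5, 0.5, 1.5.
v(1.5) ≈ 2.236, v(1.75) ≈ 2.345, v(2) ≈ 2.449, v(2.5) ≈ 2.646, v(3) ≈ 2.828, v(4.5) ≈ 3.317.
On each subinterval the trapezoid contributes (Δx_i/2)·[v(x_{i-1}) + v(x_i)].
Sum ≈ 8.423.

8.423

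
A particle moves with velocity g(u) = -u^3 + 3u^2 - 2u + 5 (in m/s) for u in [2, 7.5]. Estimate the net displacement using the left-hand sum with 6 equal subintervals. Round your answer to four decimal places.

-283.6654

Δu = (7.5 − 2)/6 = 11/12.
Left endpoints: 2, 35/12, 23/6, 4.75, 17/3, 79/12.
g(2) = 5, g(35/12) = -215/1728, g(23/6) = -3221/216, g(4.75) = -43.984375, g(17/3) = -2483/27, g(79/12) = -282475/1728.
Sum = Δu · [g(2) + g(35/12) + g(23/6) + ...].
Sum ≈ -283.6654.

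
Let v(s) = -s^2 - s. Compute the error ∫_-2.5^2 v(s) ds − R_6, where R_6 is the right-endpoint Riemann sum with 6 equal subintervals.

Exact integral: ∫_-2.5^2 v(s) ds = -6.75.
R_6 = -8.015625.
Error = -6.75 − (-8.015625) = 1.265625.

1.265625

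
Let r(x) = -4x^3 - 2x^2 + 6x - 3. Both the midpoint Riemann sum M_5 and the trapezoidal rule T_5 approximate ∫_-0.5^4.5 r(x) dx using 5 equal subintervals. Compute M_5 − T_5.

M_5 = -415.
T_5 = -447.5.
M_5 − T_5 = 32.5.

32.5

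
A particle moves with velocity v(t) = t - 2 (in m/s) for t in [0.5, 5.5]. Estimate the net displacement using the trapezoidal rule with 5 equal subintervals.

5

Δt = (5.5 − 0.5)/5 = 1.
v(0.5) = -1.5, v(1.5) = -0.5, v(2.5) = 0.5, v(3.5) = 1.5, v(4.5) = 2.5, v(5.5) = 3.5.
T_5 = (Δt/2)·[v(t_0) + 2v(t_1) + ... + 2v(t_{4}) + v(t_5)].
Sum = 5.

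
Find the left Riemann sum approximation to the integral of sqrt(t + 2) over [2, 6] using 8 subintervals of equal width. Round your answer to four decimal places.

Δt = (6 − 2)/8 = 0.5.
Left endpoints: 2, 2.5, 3, 3.5, 4, 4.5, 5, 5.5.
f(2) ≈ 2.0000, f(2.5) ≈ 2.1213, f(3) ≈ 2.2361, f(3.5) ≈ 2.3452, f(4) ≈ 2.4495, f(4.5) ≈ 2.5495, f(5) ≈ 2.6458, f(5.5) ≈ 2.7386.
Sum = Δt · [f(2) + f(2.5) + f(3) + ...].
Sum ≈ 9.5430.

9.5430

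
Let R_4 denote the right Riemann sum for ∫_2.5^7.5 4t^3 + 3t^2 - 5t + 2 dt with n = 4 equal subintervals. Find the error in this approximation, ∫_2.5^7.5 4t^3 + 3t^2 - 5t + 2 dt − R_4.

Exact integral: ∫_2.5^7.5 f(t) dt = 3416.25.
R_4 = 4592.03125.
Error = 3416.25 − 4592.03125 = -1175.78125.

-1175.78125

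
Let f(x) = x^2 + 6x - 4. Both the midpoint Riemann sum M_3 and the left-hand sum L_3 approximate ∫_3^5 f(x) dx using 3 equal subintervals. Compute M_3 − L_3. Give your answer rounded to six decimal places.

9.111111

M_3 ≈ 72.59259259.
L_3 ≈ 63.48148148.
M_3 − L_3 ≈ 9.111111.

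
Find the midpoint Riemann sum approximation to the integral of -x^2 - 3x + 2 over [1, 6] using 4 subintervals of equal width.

Δx = (6 − 1)/4 = 1.25.
Midpoints: 1.625, 2.875, 4.125, 5.375.
f(1.625) = -5.515625, f(2.875) = -14.890625, f(4.125) = -27.390625, f(5.375) = -43.015625.
Sum = Δx · [f(1.625) + f(2.875) + f(4.125) + f(5.375)].
Sum = -113.515625.

-113.515625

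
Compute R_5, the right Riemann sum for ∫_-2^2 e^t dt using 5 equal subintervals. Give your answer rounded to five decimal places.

10.53801

Δt = (2 − (-2))/5 = 0.8.
Right endpoints: -1.2, -0.4, 0.4, 1.2, 2.
f(-1.2) ≈ 0.30119, f(-0.4) ≈ 0.67032, f(0.4) ≈ 1.49182, f(1.2) ≈ 3.32012, f(2) ≈ 7.38906.
Sum = Δt · [f(-1.2) + f(-0.4) + f(0.4) + f(1.2) + f(2)].
Sum ≈ 10.53801.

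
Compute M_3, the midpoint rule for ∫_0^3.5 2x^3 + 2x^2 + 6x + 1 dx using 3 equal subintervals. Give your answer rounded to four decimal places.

138.9022

Δx = (3.5 − 0)/3 = 7/6.
Midpoints: 7/12, 1.75, 35/12.
f(7/12) = 4819/864, f(1.75) = 28.34375, f(35/12) = 73559/864.
Sum = Δx · [f(7/12) + f(1.75) + f(35/12)].
Sum ≈ 138.9022.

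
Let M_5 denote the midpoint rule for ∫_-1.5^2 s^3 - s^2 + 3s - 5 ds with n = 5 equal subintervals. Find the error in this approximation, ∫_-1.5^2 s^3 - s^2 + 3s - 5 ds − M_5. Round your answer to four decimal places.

Exact integral: ∫_-1.5^2 f(s) ds ≈ -15.932292.
M_5 = -15.8965625.
Error ≈ -15.932292 − (-15.8965625) ≈ -0.0357.

-0.0357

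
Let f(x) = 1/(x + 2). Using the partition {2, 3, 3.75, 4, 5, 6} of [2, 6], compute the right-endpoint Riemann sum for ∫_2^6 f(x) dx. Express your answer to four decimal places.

0.6400

Subinterval widths: 1, 0.75, 0.25, 1, 1.
Right endpoints: 3, 3.75, 4, 5, 6.
f(3) = 0.2, f(3.75) = 4/23, f(4) = 1/6, f(5) = 1/7, f(6) = 0.125.
Sum = Σ Δx_i · f(x_i).
Sum ≈ 0.6400.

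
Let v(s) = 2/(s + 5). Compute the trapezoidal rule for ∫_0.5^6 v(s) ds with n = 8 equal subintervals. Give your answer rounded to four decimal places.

Δs = (6 − 0.5)/8 = 0.6875.
v(0.5) = 4/11, v(1.1875) = 32/99, v(1.875) = 16/55, v(2.5625) = 32/121, v(3.25) = 8/33, v(3.9375) = 32/143, v(4.625) = 16/77, v(5.3125) = 32/165, v(6) = 2/11.
T_8 = (Δs/2)·[v(s_0) + 2v(s_1) + ... + 2v(s_{7}) + v(s_8)].
Sum ≈ 1.3882.

1.3882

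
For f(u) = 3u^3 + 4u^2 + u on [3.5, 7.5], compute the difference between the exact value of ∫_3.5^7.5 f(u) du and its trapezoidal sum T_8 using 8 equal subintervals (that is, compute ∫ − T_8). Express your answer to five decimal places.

-8.91667

Exact integral: ∫_3.5^7.5 f(u) du ≈ 2787.8333333.
T_8 = 2796.75.
Error ≈ 2787.8333333 − 2796.75 ≈ -8.91667.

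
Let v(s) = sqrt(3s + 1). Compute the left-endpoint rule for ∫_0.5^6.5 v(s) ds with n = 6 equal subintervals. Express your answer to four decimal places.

18.2242

Δs = (6.5 − 0.5)/6 = 1.
Left endpoints: 0.5, 1.5, 2.5, 3.5, 4.5, 5.5.
v(0.5) ≈ 1.5811, v(1.5) ≈ 2.3452, v(2.5) ≈ 2.9155, v(3.5) ≈ 3.3912, v(4.5) ≈ 3.8079, v(5.5) ≈ 4.1833.
Sum = Δs · [v(0.5) + v(1.5) + v(2.5) + ...].
Sum ≈ 18.2242.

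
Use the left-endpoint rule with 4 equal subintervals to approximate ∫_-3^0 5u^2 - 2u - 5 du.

59.53125

Δu = (0 − (-3))/4 = 0.75.
Left endpoints: -3, -2.25, -1.5, -0.75.
f(-3) = 46, f(-2.25) = 24.8125, f(-1.5) = 9.25, f(-0.75) = -0.6875.
Sum = Δu · [f(-3) + f(-2.25) + f(-1.5) + f(-0.75)].
Sum = 59.53125.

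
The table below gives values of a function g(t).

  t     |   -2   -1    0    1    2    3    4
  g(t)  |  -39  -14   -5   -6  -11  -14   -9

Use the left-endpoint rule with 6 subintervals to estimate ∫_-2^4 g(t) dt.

Δt = 1.
Sum = 1·[(-39) + (-14) + (-5) + (-6) + (-11) + (-14)] = -89.

-89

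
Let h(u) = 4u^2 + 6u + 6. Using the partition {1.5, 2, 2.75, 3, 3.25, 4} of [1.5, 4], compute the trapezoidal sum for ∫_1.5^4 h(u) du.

Subinterval widths: 0.5, 0.75, 0.25, 0.25, 0.75.
h(1.5) = 24, h(2) = 34, h(2.75) = 52.75, h(3) = 60, h(3.25) = 67.75, h(4) = 94.
On each subinterval the trapezoid contributes (Δu_i/2)·[h(u_{i-1}) + h(u_i)].
Sum = 137.75.

137.75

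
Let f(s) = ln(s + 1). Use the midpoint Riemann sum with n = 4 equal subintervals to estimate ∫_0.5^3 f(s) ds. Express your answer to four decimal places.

Δs = (3 − 0.5)/4 = 0.625.
Midpoints: 0.8125, 1.4375, 2.0625, 2.6875.
f(0.8125) ≈ 0.5947, f(1.4375) ≈ 0.8910, f(2.0625) ≈ 1.1192, f(2.6875) ≈ 1.3049.
Sum = Δs · [f(0.8125) + f(1.4375) + f(2.0625) + f(2.6875)].
Sum ≈ 2.4437.

2.4437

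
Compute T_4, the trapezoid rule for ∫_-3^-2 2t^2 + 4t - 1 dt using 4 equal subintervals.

1.6875

Δt = (-2 − (-3))/4 = 0.25.
f(-3) = 5, f(-2.75) = 3.125, f(-2.5) = 1.5, f(-2.25) = 0.125, f(-2) = -1.
T_4 = (Δt/2)·[f(t_0) + 2f(t_1) + 2f(t_2) + 2f(t_3) + f(t_4)].
Sum = 1.6875.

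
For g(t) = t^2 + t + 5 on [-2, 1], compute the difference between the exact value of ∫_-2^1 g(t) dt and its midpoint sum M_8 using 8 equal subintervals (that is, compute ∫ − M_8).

Exact integral: ∫_-2^1 g(t) dt = 16.5.
M_8 = 16.46484375.
Error = 16.5 − 16.46484375 = 0.03515625.

0.03515625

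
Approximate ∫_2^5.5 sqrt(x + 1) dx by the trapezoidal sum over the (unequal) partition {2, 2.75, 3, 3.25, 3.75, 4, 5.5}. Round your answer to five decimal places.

Subinterval widths: 0.75, 0.25, 0.25, 0.5, 0.25, 1.5.
f(2) ≈ 1.73205, f(2.75) ≈ 1.93649, f(3) ≈ 2.00000, f(3.25) ≈ 2.06155, f(3.75) ≈ 2.17945, f(4) ≈ 2.23607, f(5.5) ≈ 2.54951.
On each subinterval the trapezoid contributes (Δx_i/2)·[f(x_{i-1}) + f(x_i)].
Sum ≈ 7.57683.

7.57683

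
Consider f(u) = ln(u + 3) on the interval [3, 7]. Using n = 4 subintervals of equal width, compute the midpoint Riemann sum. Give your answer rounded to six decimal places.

Δu = (7 − 3)/4 = 1.
Midpoints: 3.5, 4.5, 5.5, 6.5.
f(3.5) ≈ 1.871802, f(4.5) ≈ 2.014903, f(5.5) ≈ 2.140066, f(6.5) ≈ 2.251292.
Sum = Δu · [f(3.5) + f(4.5) + f(5.5) + f(6.5)].
Sum ≈ 8.278063.

8.278063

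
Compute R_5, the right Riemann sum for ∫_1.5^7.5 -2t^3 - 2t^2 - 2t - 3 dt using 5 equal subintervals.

Δt = (7.5 − 1.5)/5 = 1.2.
Right endpoints: 2.7, 3.9, 5.1, 6.3, 7.5.
f(2.7) = -62.346, f(3.9) = -159.858, f(5.1) = -330.522, f(6.3) = -595.074, f(7.5) = -974.25.
Sum = Δt · [f(2.7) + f(3.9) + f(5.1) + f(6.3) + f(7.5)].
Sum = -2546.46.

-2546.46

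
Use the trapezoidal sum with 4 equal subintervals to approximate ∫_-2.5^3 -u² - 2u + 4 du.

Δu = (3 − (-2.5))/4 = 1.375.
f(-2.5) = 2.75, f(-1.125) = 4.984375, f(0.25) = 3.4375, f(1.625) = -1.890625, f(3) = -11.
T_4 = (Δu/2)·[f(u_0) + 2f(u_1) + 2f(u_2) + 2f(u_3) + f(u_4)].
Sum = 3.30859375.

3.30859375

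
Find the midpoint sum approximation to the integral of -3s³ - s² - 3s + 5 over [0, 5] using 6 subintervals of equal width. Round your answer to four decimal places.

Δs = (5 − 0)/6 = 5/6.
Midpoints: 5/12, 1.25, 25/12, 35/12, 3.75, 55/12.
f(5/12) = 3.359375, f(1.25) = -6.171875, f(25/12) = -18845/576, f(35/12) = -16645/192, f(3.75) = -178.515625, f(55/12) = -183515/576.
Sum = Δs · [f(5/12) + f(1.25) + f(25/12) + ...].
Sum ≈ -516.1169.

-516.1169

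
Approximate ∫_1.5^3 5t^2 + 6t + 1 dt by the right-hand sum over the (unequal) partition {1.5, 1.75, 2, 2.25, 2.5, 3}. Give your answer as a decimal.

68.71875

Subinterval widths: 0.25, 0.25, 0.25, 0.25, 0.5.
Right endpoints: 1.75, 2, 2.25, 2.5, 3.
f(1.75) = 26.8125, f(2) = 33, f(2.25) = 39.8125, f(2.5) = 47.25, f(3) = 64.
Sum = Σ Δt_i · f(t_i).
Sum = 68.71875.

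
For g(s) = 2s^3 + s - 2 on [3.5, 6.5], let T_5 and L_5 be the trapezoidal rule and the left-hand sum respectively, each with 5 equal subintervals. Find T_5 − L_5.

T_5 = 831.9.
L_5 = 691.95.
T_5 − L_5 = 139.95.

139.95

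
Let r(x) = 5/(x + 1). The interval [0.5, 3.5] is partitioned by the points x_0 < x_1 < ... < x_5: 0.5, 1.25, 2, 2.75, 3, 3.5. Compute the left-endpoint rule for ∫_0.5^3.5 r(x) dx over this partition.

6.375

Subinterval widths: 0.75, 0.75, 0.75, 0.25, 0.5.
Left endpoints: 0.5, 1.25, 2, 2.75, 3.
r(0.5) = 10/3, r(1.25) = 20/9, r(2) = 5/3, r(2.75) = 4/3, r(3) = 1.25.
Sum = Σ Δx_i · r(x_i).
Sum = 6.375.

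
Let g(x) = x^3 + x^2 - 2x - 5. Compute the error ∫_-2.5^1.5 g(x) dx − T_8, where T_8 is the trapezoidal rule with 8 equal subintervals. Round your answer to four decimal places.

Exact integral: ∫_-2.5^1.5 g(x) dx ≈ -18.166667.
T_8 = -18.25.
Error ≈ -18.166667 − (-18.25) ≈ 0.0833.

0.0833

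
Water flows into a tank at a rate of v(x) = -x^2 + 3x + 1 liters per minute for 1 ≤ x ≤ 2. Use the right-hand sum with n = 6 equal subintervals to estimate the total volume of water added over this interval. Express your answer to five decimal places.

3.16204

Δx = (2 − 1)/6 = 1/6.
Right endpoints: 7/6, 4/3, 1.5, 5/3, 11/6, 2.
v(7/6) = 113/36, v(4/3) = 29/9, v(1.5) = 3.25, v(5/3) = 29/9, v(11/6) = 113/36, v(2) = 3.
Sum = Δx · [v(7/6) + v(4/3) + v(1.5) + ...].
Sum ≈ 3.16204.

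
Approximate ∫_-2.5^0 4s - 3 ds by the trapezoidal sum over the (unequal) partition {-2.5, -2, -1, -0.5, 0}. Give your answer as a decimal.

Subinterval widths: 0.5, 1, 0.5, 0.5.
f(-2.5) = -13, f(-2) = -11, f(-1) = -7, f(-0.5) = -5, f(0) = -3.
On each subinterval the trapezoid contributes (Δs_i/2)·[f(s_{i-1}) + f(s_i)].
Sum = -20.

-20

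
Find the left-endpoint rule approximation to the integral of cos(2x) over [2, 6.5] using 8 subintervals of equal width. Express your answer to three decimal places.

Δx = (6.5 − 2)/8 = 0.5625.
Left endpoints: 2, 2.5625, 3.125, 3.6875, 4.25, 4.8125, 5.375, 5.9375.
f(2) ≈ -0.654, f(2.5625) ≈ 0.401, f(3.125) ≈ 0.999, f(3.6875) ≈ 0.461, f(4.25) ≈ -0.602, f(4.8125) ≈ -0.980, f(5.375) ≈ -0.243, f(5.9375) ≈ 0.770.
Sum = Δx · [f(2) + f(2.5625) + f(3.125) + ...].
Sum ≈ 0.086.

0.086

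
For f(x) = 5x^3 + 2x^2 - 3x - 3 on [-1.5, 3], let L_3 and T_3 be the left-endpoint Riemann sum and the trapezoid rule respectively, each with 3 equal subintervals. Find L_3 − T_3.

L_3 = 0.
T_3 = 113.90625.
L_3 − T_3 = -113.90625.

-113.90625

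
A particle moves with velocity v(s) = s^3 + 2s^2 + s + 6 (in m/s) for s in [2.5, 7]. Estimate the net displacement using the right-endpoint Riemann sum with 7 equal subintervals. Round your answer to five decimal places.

Δs = (7 − 2.5)/7 = 9/14.
Right endpoints: 22/7, 53/14, 31/7, 71/14, 40/7, 89/14, 7.
v(22/7) = 20560/343, v(53/14) = 254381/2744, v(31/7) = 46822/343, v(71/14) = 529439/2744, v(40/7) = 90418/343, v(89/14) = 960665/2744, v(7) = 454.
Sum = Δs · [v(22/7) + v(53/14) + v(31/7) + ...].
Sum ≈ 996.30230.

996.30230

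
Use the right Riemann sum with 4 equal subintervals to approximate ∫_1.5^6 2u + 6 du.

65.8125

Δu = (6 − 1.5)/4 = 1.125.
Right endpoints: 2.625, 3.75, 4.875, 6.
f(2.625) = 11.25, f(3.75) = 13.5, f(4.875) = 15.75, f(6) = 18.
Sum = Δu · [f(2.625) + f(3.75) + f(4.875) + f(6)].
Sum = 65.8125.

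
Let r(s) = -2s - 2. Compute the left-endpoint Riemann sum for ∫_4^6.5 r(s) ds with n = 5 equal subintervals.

Δs = (6.5 − 4)/5 = 0.5.
Left endpoints: 4, 4.5, 5, 5.5, 6.
r(4) = -10, r(4.5) = -11, r(5) = -12, r(5.5) = -13, r(6) = -14.
Sum = Δs · [r(4) + r(4.5) + r(5) + r(5.5) + r(6)].
Sum = -30.

-30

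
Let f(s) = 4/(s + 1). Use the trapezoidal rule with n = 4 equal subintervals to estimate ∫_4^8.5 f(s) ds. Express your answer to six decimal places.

2.579539

Δs = (8.5 − 4)/4 = 1.125.
f(4) = 0.8, f(5.125) = 32/49, f(6.25) = 16/29, f(7.375) = 32/67, f(8.5) = 8/19.
T_4 = (Δs/2)·[f(s_0) + 2f(s_1) + 2f(s_2) + 2f(s_3) + f(s_4)].
Sum ≈ 2.579539.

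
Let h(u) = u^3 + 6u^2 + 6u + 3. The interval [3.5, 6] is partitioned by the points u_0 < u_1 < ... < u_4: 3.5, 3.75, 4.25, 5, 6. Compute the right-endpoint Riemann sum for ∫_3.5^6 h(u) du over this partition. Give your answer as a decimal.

849.47265625

Subinterval widths: 0.25, 0.5, 0.75, 1.
Right endpoints: 3.75, 4.25, 5, 6.
h(3.75) = 162.609375, h(4.25) = 213.640625, h(5) = 308, h(6) = 471.
Sum = Σ Δu_i · h(u_i).
Sum = 849.47265625.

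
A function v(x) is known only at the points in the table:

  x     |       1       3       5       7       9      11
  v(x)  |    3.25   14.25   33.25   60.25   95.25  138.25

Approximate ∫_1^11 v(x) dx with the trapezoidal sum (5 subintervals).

Δx = 2.
T_5 = (2/2)·[3.25 + 2·14.25 + 2·33.25 + 2·60.25 + 2·95.25 + 138.25] = 547.5.

547.5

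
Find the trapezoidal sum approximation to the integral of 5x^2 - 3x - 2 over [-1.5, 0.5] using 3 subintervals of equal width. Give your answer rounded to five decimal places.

Δx = (0.5 − (-1.5))/3 = 2/3.
f(-1.5) = 13.75, f(-5/6) = 143/36, f(-1/6) = -49/36, f(0.5) = -2.25.
T_3 = (Δx/2)·[f(x_0) + 2f(x_1) + 2f(x_2) + f(x_3)].
Sum ≈ 5.57407.

5.57407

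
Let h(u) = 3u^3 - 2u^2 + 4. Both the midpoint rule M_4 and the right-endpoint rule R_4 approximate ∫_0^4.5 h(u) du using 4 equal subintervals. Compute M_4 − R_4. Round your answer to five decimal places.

-156.97705

M_4 ≈ 256.1352539.
R_4 ≈ 413.1123047.
M_4 − R_4 ≈ -156.97705.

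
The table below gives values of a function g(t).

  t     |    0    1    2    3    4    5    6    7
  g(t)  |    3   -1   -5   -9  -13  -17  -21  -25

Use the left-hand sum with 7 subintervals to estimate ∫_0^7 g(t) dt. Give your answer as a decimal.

Δt = 1.
Sum = 1·[3 + (-1) + (-5) + (-9) + (-13) + (-17) + (-21)] = -63.

-63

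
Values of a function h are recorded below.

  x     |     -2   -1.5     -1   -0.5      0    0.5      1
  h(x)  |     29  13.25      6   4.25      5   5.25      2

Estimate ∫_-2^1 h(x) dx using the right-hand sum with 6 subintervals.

17.875

Δx = 0.5.
Sum = 0.5·[13.25 + 6 + 4.25 + 5 + 5.25 + 2] = 17.875.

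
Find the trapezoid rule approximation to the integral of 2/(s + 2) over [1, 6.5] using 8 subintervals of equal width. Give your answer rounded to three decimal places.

2.091

Δs = (6.5 − 1)/8 = 0.6875.
f(1) = 2/3, f(1.6875) = 32/59, f(2.375) = 16/35, f(3.0625) = 32/81, f(3.75) = 8/23, f(4.4375) = 32/103, f(5.125) = 16/57, f(5.8125) = 0.256, f(6.5) = 4/17.
T_8 = (Δs/2)·[f(s_0) + 2f(s_1) + ... + 2f(s_{7}) + f(s_8)].
Sum ≈ 2.091.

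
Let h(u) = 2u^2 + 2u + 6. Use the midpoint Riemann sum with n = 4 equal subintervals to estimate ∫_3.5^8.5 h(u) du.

469.53125

Δu = (8.5 − 3.5)/4 = 1.25.
Midpoints: 4.125, 5.375, 6.625, 7.875.
h(4.125) = 48.28125, h(5.375) = 74.53125, h(6.625) = 107.03125, h(7.875) = 145.78125.
Sum = Δu · [h(4.125) + h(5.375) + h(6.625) + h(7.875)].
Sum = 469.53125.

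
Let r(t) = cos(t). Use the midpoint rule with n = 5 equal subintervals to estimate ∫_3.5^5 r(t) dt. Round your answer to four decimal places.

Δt = (5 − 3.5)/5 = 0.3.
Midpoints: 3.65, 3.95, 4.25, 4.55, 4.85.
r(3.65) ≈ -0.8735, r(3.95) ≈ -0.6907, r(4.25) ≈ -0.4461, r(4.55) ≈ -0.1617, r(4.85) ≈ 0.1372.
Sum = Δt · [r(3.65) + r(3.95) + r(4.25) + r(4.55) + r(4.85)].
Sum ≈ -0.6104.

-0.6104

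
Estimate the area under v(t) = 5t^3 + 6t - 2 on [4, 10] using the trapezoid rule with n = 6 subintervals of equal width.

12525

Δt = (10 − 4)/6 = 1.
v(4) = 342, v(5) = 653, v(6) = 1114, v(7) = 1755, v(8) = 2606, v(9) = 3697, v(10) = 5058.
T_6 = (Δt/2)·[v(t_0) + 2v(t_1) + ... + 2v(t_{5}) + v(t_6)].
Sum = 12525.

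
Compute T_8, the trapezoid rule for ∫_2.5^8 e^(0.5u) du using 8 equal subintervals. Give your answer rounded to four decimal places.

103.2202

Δu = (8 − 2.5)/8 = 0.6875.
f(2.5) ≈ 3.4903, f(3.1875) ≈ 4.9222, f(3.875) ≈ 6.9414, f(4.5625) ≈ 9.7889, f(5.25) ≈ 13.8046, f(5.9375) ≈ 19.4676, f(6.625) ≈ 27.4537, f(7.3125) ≈ 38.7159, f(8) ≈ 54.5982.
T_8 = (Δu/2)·[f(u_0) + 2f(u_1) + ... + 2f(u_{7}) + f(u_8)].
Sum ≈ 103.2202.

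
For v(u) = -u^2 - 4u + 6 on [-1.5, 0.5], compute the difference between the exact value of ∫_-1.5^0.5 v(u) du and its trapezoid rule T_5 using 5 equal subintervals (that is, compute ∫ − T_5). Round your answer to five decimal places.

0.05333

Exact integral: ∫_-1.5^0.5 v(u) du ≈ 14.8333333.
T_5 = 14.78.
Error ≈ 14.8333333 − 14.78 ≈ 0.05333.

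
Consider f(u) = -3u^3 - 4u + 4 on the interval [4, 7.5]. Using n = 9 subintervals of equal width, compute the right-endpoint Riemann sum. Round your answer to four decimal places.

-2463.5949

Δu = (7.5 − 4)/9 = 7/18.
Right endpoints: 79/18, 43/9, 31/6, 50/9, 107/18, 19/3, 121/18, 64/9, 7.5.
f(79/18) = -519391/1944, f(43/9) = -83179/243, f(31/6) = -30991/72, f(50/9) = -129428/243, f(107/18) = -1263491/1944, f(19/3) = -7051/9, f(121/18) = -1816057/1944, f(64/9) = -268084/243, f(7.5) = -1291.625.
Sum = Δu · [f(79/18) + f(43/9) + f(31/6) + ...].
Sum ≈ -2463.5949.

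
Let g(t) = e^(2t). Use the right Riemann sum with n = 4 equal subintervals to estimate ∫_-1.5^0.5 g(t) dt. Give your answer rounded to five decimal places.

Δt = (0.5 − (-1.5))/4 = 0.5.
Right endpoints: -1, -0.5, 0, 0.5.
g(-1) ≈ 0.13534, g(-0.5) ≈ 0.36788, g(0) ≈ 1.00000, g(0.5) ≈ 2.71828.
Sum = Δt · [g(-1) + g(-0.5) + g(0) + g(0.5)].
Sum ≈ 2.11075.

2.11075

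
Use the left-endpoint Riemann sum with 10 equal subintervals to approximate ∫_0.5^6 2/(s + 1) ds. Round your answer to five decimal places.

3.39008

Δs = (6 − 0.5)/10 = 0.55.
Left endpoints: 0.5, 1.05, 1.6, 2.15, 2.7, 3.25, 3.8, 4.35, 4.9, 5.45.
f(0.5) = 4/3, f(1.05) = 40/41, f(1.6) = 10/13, f(2.15) = 40/63, f(2.7) = 20/37, f(3.25) = 8/17, f(3.8) = 5/12, f(4.35) = 40/107, f(4.9) = 20/59, f(5.45) = 40/129.
Sum = Δs · [f(0.5) + f(1.05) + f(1.6) + ...].
Sum ≈ 3.39008.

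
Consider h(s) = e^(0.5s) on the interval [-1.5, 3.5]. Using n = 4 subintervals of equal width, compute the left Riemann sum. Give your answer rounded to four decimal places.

Δs = (3.5 − (-1.5))/4 = 1.25.
Left endpoints: -1.5, -0.25, 1, 2.25.
h(-1.5) ≈ 0.4724, h(-0.25) ≈ 0.8825, h(1) ≈ 1.6487, h(2.25) ≈ 3.0802.
Sum = Δs · [h(-1.5) + h(-0.25) + h(1) + h(2.25)].
Sum ≈ 7.6048.

7.6048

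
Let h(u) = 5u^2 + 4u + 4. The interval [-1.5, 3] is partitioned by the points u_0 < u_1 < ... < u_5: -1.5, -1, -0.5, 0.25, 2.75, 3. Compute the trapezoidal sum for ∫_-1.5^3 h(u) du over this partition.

Subinterval widths: 0.5, 0.5, 0.75, 2.5, 0.25.
h(-1.5) = 9.25, h(-1) = 5, h(-0.5) = 3.25, h(0.25) = 5.3125, h(2.75) = 52.8125, h(3) = 61.
On each subinterval the trapezoid contributes (Δu_i/2)·[h(u_{i-1}) + h(u_i)].
Sum = 95.71875.

95.71875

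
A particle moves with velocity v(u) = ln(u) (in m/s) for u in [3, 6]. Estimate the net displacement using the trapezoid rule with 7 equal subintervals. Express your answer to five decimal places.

4.45217

Δu = (6 − 3)/7 = 3/7.
v(3) ≈ 1.09861, v(24/7) ≈ 1.23214, v(27/7) ≈ 1.34993, v(30/7) ≈ 1.45529, v(33/7) ≈ 1.55060, v(36/7) ≈ 1.63761, v(39/7) ≈ 1.71765, v(6) ≈ 1.79176.
T_7 = (Δu/2)·[v(u_0) + 2v(u_1) + ... + 2v(u_{6}) + v(u_7)].
Sum ≈ 4.45217.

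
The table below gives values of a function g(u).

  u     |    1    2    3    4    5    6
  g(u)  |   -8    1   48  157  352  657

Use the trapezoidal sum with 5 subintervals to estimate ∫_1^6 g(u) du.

882.5

Δu = 1.
T_5 = (1/2)·[(-8) + 2·1 + 2·48 + 2·157 + 2·352 + 657] = 882.5.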